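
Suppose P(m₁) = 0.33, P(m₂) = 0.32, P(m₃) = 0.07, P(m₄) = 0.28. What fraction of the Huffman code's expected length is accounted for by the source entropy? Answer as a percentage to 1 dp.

91.8%

Entropy H = −Σ p log₂ p ≈ 1.8366 bits.
Huffman merges: 7/100+7/25→7/20; 8/25+33/100→13/20; 7/20+13/20→1. L = 2 ≈ 2.0000.
Efficiency = H/L = 1.8366/2.0000 = 91.8%.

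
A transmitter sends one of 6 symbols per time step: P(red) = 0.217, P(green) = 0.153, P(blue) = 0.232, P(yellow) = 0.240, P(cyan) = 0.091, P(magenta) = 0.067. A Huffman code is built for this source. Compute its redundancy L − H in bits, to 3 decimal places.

Entropy H = −Σ p log₂ p ≈ 2.4518 bits.
Huffman merges: 67/1000+91/1000→79/500; 153/1000+79/500→311/1000; 217/1000+29/125→449/1000; 6/25+311/1000→551/1000; 449/1000+551/1000→1. L = 2469/1000 ≈ 2.4690.
L − H = 2.4690 − 2.4518 = 0.017 bits.

0.017 bits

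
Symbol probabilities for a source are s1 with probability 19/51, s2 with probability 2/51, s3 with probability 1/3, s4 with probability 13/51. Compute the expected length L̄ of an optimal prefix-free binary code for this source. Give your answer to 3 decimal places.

1.922 bits/symbol

Repeatedly combine the two least-probable nodes; the expected code length is the sum of the merged weights.
merge 2/51 + 13/51 → 5/17
merge 5/17 + 1/3 → 32/51
merge 19/51 + 32/51 → 1
L = 5/17 + 32/51 + 1 = 98/51 ≈ 1.922 bits/symbol.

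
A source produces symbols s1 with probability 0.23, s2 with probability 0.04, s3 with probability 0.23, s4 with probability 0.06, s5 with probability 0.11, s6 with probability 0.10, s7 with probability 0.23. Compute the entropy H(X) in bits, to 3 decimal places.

H = −Σ pᵢ log₂ pᵢ.
−0.23·log₂(0.23) = 0.4877
−0.04·log₂(0.04) = 0.1858
−0.23·log₂(0.23) = 0.4877
−0.06·log₂(0.06) = 0.2435
−0.11·log₂(0.11) = 0.3503
−0.10·log₂(0.10) = 0.3322
−0.23·log₂(0.23) = 0.4877
Sum ≈ 2.5748 → 2.575 bits.

2.575 bits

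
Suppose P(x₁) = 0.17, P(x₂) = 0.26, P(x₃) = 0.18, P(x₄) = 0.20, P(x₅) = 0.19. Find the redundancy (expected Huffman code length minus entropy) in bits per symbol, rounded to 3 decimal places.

0.045 bits

Entropy H = −Σ p log₂ p ≈ 2.3048 bits.
Huffman merges: 17/100+9/50→7/20; 19/100+1/5→39/100; 13/50+7/20→61/100; 39/100+61/100→1. L = 47/20 ≈ 2.3500.
L − H = 2.3500 − 2.3048 = 0.045 bits.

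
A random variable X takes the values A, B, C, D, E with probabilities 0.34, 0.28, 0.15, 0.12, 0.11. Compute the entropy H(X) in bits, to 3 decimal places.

2.171 bits

H = −Σ pᵢ log₂ pᵢ.
−0.34·log₂(0.34) = 0.5292
−0.28·log₂(0.28) = 0.5142
−0.15·log₂(0.15) = 0.4105
−0.12·log₂(0.12) = 0.3671
−0.11·log₂(0.11) = 0.3503
Sum ≈ 2.1713 → 2.171 bits.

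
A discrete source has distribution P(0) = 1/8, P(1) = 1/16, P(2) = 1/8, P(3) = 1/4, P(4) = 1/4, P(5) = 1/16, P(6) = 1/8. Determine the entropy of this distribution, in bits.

Each probability is a power of 1/2, so log₂(1/p) is an integer.
H = Σ p·log₂(1/p) = 1/8·3 + 1/16·4 + 1/8·3 + 1/4·2 + 1/4·2 + 1/16·4 + 1/8·3 = 2.625 bits.

2.625 bits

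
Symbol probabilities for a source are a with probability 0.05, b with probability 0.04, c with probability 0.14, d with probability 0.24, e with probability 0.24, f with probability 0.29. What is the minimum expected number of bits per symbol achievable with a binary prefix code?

Repeatedly combine the two least-probable nodes; the expected code length is the sum of the merged weights.
merge 1/25 + 1/20 → 9/100
merge 9/100 + 7/50 → 23/100
merge 23/100 + 6/25 → 47/100
merge 6/25 + 29/100 → 53/100
merge 47/100 + 53/100 → 1
L = 9/100 + 23/100 + 47/100 + 53/100 + 1 = 58/25 = 2.32 bits/symbol.

2.32 bits/symbol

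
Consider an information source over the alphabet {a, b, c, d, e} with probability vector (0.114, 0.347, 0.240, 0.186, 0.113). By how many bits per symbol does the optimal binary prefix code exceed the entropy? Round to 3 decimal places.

0.039 bits

Entropy H = −Σ p log₂ p ≈ 2.1880 bits.
Huffman merges: 113/1000+57/500→227/1000; 93/500+227/1000→413/1000; 6/25+347/1000→587/1000; 413/1000+587/1000→1. L = 2227/1000 ≈ 2.2270.
L − H = 2.2270 − 2.1880 = 0.039 bits.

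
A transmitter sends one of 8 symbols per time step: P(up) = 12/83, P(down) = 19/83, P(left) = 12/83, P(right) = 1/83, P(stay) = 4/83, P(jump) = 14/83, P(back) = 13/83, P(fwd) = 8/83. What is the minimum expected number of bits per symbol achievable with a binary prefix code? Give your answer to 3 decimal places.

Repeatedly combine the two least-probable nodes; the expected code length is the sum of the merged weights.
merge 1/83 + 4/83 → 5/83
merge 5/83 + 8/83 → 13/83
merge 12/83 + 12/83 → 24/83
merge 13/83 + 13/83 → 26/83
merge 14/83 + 19/83 → 33/83
merge 24/83 + 26/83 → 50/83
merge 33/83 + 50/83 → 1
L = 5/83 + 13/83 + 24/83 + 26/83 + 33/83 + 50/83 + 1 = 234/83 ≈ 2.819 bits/symbol.

2.819 bits/symbol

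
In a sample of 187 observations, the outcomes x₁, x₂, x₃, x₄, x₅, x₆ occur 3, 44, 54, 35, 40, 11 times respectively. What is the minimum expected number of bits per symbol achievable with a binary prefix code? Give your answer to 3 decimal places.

Probabilities are the counts divided by 187.
Repeatedly combine the two least-probable nodes; the expected code length is the sum of the merged weights.
merge 3/187 + 1/17 → 14/187
merge 14/187 + 35/187 → 49/187
merge 40/187 + 4/17 → 84/187
merge 49/187 + 54/187 → 103/187
merge 84/187 + 103/187 → 1
L = 14/187 + 49/187 + 84/187 + 103/187 + 1 = 437/187 ≈ 2.337 bits/symbol.

2.337 bits/symbol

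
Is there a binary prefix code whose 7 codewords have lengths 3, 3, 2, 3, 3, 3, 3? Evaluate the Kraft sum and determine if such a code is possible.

With common denominator 2^3 = 8: Σ 2^(−ℓᵢ) = 1/8 + 1/8 + 2/8 + 1/8 + 1/8 + 1/8 + 1/8 = 8/8 = 1.
Kraft's inequality requires Σ ≤ 1; here Σ = 1 ≤ 1, so such a prefix code exists.

1; yes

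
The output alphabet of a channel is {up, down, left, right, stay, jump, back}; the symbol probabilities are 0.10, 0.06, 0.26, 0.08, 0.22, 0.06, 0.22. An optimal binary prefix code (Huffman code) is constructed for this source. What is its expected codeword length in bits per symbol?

Repeatedly combine the two least-probable nodes; the expected code length is the sum of the merged weights.
merge 3/50 + 3/50 → 3/25
merge 2/25 + 1/10 → 9/50
merge 3/25 + 9/50 → 3/10
merge 11/50 + 11/50 → 11/25
merge 13/50 + 3/10 → 14/25
merge 11/25 + 14/25 → 1
L = 3/25 + 9/50 + 3/10 + 11/25 + 14/25 + 1 = 13/5 = 2.6 bits/symbol.

2.6 bits/symbol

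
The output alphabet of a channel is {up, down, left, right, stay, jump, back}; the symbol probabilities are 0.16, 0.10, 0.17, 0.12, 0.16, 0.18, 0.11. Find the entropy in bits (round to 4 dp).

H = −Σ pᵢ log₂ pᵢ.
−0.16·log₂(0.16) = 0.4230
−0.10·log₂(0.10) = 0.3322
−0.17·log₂(0.17) = 0.4346
−0.12·log₂(0.12) = 0.3671
−0.16·log₂(0.16) = 0.4230
−0.18·log₂(0.18) = 0.4453
−0.11·log₂(0.11) = 0.3503
Sum ≈ 2.7755 → 2.7755 bits.

2.7755 bits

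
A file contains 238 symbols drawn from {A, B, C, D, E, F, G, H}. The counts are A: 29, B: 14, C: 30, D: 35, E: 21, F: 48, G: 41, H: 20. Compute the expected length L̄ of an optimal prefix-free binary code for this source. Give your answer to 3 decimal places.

2.941 bits/symbol

Probabilities are the counts divided by 238.
Repeatedly combine the two least-probable nodes; the expected code length is the sum of the merged weights.
merge 1/17 + 10/119 → 1/7
merge 3/34 + 29/238 → 25/119
merge 15/119 + 1/7 → 32/119
merge 5/34 + 41/238 → 38/119
merge 24/119 + 25/119 → 7/17
merge 32/119 + 38/119 → 10/17
merge 7/17 + 10/17 → 1
L = 1/7 + 25/119 + 32/119 + 38/119 + 7/17 + 10/17 + 1 = 50/17 ≈ 2.941 bits/symbol.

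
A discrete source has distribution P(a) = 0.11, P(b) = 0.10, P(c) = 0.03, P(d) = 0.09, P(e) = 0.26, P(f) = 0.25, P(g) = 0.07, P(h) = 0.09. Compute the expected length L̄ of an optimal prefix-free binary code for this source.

Repeatedly combine the two least-probable nodes; the expected code length is the sum of the merged weights.
merge 3/100 + 7/100 → 1/10
merge 9/100 + 9/100 → 9/50
merge 1/10 + 1/10 → 1/5
merge 11/100 + 9/50 → 29/100
merge 1/5 + 1/4 → 9/20
merge 13/50 + 29/100 → 11/20
merge 9/20 + 11/20 → 1
L = 1/10 + 9/50 + 1/5 + 29/100 + 9/20 + 11/20 + 1 = 277/100 = 2.77 bits/symbol.

2.77 bits/symbol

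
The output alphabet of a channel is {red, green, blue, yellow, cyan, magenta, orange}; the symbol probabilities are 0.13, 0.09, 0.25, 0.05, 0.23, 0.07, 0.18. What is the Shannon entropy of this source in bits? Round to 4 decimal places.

H = −Σ pᵢ log₂ pᵢ.
−0.13·log₂(0.13) = 0.3826
−0.09·log₂(0.09) = 0.3127
−0.25·log₂(0.25) = 0.5000
−0.05·log₂(0.05) = 0.2161
−0.23·log₂(0.23) = 0.4877
−0.07·log₂(0.07) = 0.2686
−0.18·log₂(0.18) = 0.4453
Sum ≈ 2.6129 → 2.6129 bits.

2.6129 bits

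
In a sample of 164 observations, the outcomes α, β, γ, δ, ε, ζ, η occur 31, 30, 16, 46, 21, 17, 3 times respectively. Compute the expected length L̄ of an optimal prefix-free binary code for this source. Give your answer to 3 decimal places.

2.646 bits/symbol

Probabilities are the counts divided by 164.
Repeatedly combine the two least-probable nodes; the expected code length is the sum of the merged weights.
merge 3/164 + 4/41 → 19/164
merge 17/164 + 19/164 → 9/41
merge 21/164 + 15/82 → 51/164
merge 31/164 + 9/41 → 67/164
merge 23/82 + 51/164 → 97/164
merge 67/164 + 97/164 → 1
L = 19/164 + 9/41 + 51/164 + 67/164 + 97/164 + 1 = 217/82 ≈ 2.646 bits/symbol.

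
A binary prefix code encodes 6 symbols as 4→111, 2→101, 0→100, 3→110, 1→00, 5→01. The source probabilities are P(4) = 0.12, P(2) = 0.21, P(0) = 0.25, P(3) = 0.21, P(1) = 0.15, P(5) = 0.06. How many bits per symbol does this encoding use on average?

L̄ = Σ pᵢ·ℓᵢ = 0.12·3 + 0.21·3 + 0.25·3 + 0.21·3 + 0.15·2 + 0.06·2 = 2.79 bits/symbol.

2.79 bits/symbol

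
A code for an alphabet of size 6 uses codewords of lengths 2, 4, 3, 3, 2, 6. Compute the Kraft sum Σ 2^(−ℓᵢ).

0.828125

With common denominator 2^6 = 64: Σ 2^(−ℓᵢ) = 16/64 + 4/64 + 8/64 + 8/64 + 16/64 + 1/64 = 53/64 = 0.828125.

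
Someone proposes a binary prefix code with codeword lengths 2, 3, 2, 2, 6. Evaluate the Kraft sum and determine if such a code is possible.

With common denominator 2^6 = 64: Σ 2^(−ℓᵢ) = 16/64 + 8/64 + 16/64 + 16/64 + 1/64 = 57/64 = 0.890625.
Kraft's inequality requires Σ ≤ 1; here Σ = 0.890625 ≤ 1, so such a prefix code exists.

0.890625; yes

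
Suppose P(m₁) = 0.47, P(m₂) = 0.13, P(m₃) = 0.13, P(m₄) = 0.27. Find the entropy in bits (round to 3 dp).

H = −Σ pᵢ log₂ pᵢ.
−0.47·log₂(0.47) = 0.5120
−0.13·log₂(0.13) = 0.3826
−0.13·log₂(0.13) = 0.3826
−0.27·log₂(0.27) = 0.5100
Sum ≈ 1.7873 → 1.787 bits.

1.787 bits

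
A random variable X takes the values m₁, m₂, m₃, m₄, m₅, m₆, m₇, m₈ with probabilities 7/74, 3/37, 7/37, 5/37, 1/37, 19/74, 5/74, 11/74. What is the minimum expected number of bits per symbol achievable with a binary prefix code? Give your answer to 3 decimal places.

Repeatedly combine the two least-probable nodes; the expected code length is the sum of the merged weights.
merge 1/37 + 5/74 → 7/74
merge 3/37 + 7/74 → 13/74
merge 7/74 + 5/37 → 17/74
merge 11/74 + 13/74 → 12/37
merge 7/37 + 17/74 → 31/74
merge 19/74 + 12/37 → 43/74
merge 31/74 + 43/74 → 1
L = 7/74 + 13/74 + 17/74 + 12/37 + 31/74 + 43/74 + 1 = 209/74 ≈ 2.824 bits/symbol.

2.824 bits/symbol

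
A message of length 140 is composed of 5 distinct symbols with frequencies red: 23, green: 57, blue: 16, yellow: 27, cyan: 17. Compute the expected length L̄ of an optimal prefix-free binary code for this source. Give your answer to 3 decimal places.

Probabilities are the counts divided by 140.
Repeatedly combine the two least-probable nodes; the expected code length is the sum of the merged weights.
merge 4/35 + 17/140 → 33/140
merge 23/140 + 27/140 → 5/14
merge 33/140 + 5/14 → 83/140
merge 57/140 + 83/140 → 1
L = 33/140 + 5/14 + 83/140 + 1 = 153/70 ≈ 2.186 bits/symbol.

2.186 bits/symbol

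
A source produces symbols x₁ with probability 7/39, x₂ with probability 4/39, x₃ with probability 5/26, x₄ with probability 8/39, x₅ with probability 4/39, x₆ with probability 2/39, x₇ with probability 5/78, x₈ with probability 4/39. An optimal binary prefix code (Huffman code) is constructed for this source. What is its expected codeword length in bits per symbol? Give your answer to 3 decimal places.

Repeatedly combine the two least-probable nodes; the expected code length is the sum of the merged weights.
merge 2/39 + 5/78 → 3/26
merge 4/39 + 4/39 → 8/39
merge 4/39 + 3/26 → 17/78
merge 7/39 + 5/26 → 29/78
merge 8/39 + 8/39 → 16/39
merge 17/78 + 29/78 → 23/39
merge 16/39 + 23/39 → 1
L = 3/26 + 8/39 + 17/78 + 29/78 + 16/39 + 23/39 + 1 = 227/78 ≈ 2.910 bits/symbol.

2.910 bits/symbol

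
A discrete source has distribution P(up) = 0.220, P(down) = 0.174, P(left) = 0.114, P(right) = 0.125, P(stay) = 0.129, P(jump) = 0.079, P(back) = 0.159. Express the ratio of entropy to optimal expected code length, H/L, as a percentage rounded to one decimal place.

98.7%

Entropy H = −Σ p log₂ p ≈ 2.7439 bits.
Huffman merges: 79/1000+57/500→193/1000; 1/8+129/1000→127/500; 159/1000+87/500→333/1000; 193/1000+11/50→413/1000; 127/500+333/1000→587/1000; 413/1000+587/1000→1. L = 139/50 ≈ 2.7800.
Efficiency = H/L = 2.7439/2.7800 = 98.7%.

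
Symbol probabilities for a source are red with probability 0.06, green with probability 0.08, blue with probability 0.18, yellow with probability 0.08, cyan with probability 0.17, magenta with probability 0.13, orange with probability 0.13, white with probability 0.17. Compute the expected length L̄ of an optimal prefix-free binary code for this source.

2.96 bits/symbol

Repeatedly combine the two least-probable nodes; the expected code length is the sum of the merged weights.
merge 3/50 + 2/25 → 7/50
merge 2/25 + 13/100 → 21/100
merge 13/100 + 7/50 → 27/100
merge 17/100 + 17/100 → 17/50
merge 9/50 + 21/100 → 39/100
merge 27/100 + 17/50 → 61/100
merge 39/100 + 61/100 → 1
L = 7/50 + 21/100 + 27/100 + 17/50 + 39/100 + 61/100 + 1 = 74/25 = 2.96 bits/symbol.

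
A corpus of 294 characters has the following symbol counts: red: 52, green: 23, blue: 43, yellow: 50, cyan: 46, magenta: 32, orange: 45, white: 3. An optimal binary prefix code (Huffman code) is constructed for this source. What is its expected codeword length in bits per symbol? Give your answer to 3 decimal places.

Probabilities are the counts divided by 294.
Repeatedly combine the two least-probable nodes; the expected code length is the sum of the merged weights.
merge 1/98 + 23/294 → 13/147
merge 13/147 + 16/147 → 29/147
merge 43/294 + 15/98 → 44/147
merge 23/147 + 25/147 → 16/49
merge 26/147 + 29/147 → 55/147
merge 44/147 + 16/49 → 92/147
merge 55/147 + 92/147 → 1
L = 13/147 + 29/147 + 44/147 + 16/49 + 55/147 + 92/147 + 1 = 428/147 ≈ 2.912 bits/symbol.

2.912 bits/symbol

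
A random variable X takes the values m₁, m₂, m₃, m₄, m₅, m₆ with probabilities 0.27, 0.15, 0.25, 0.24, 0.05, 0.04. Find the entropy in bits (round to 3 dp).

H = −Σ pᵢ log₂ pᵢ.
−0.27·log₂(0.27) = 0.5100
−0.15·log₂(0.15) = 0.4105
−0.25·log₂(0.25) = 0.5000
−0.24·log₂(0.24) = 0.4941
−0.05·log₂(0.05) = 0.2161
−0.04·log₂(0.04) = 0.1858
Sum ≈ 2.3166 → 2.317 bits.

2.317 bits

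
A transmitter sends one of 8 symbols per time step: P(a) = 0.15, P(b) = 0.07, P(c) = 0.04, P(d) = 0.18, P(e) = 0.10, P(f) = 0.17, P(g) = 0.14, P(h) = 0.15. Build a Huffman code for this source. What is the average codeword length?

2.93 bits/symbol

Repeatedly combine the two least-probable nodes; the expected code length is the sum of the merged weights.
merge 1/25 + 7/100 → 11/100
merge 1/10 + 11/100 → 21/100
merge 7/50 + 3/20 → 29/100
merge 3/20 + 17/100 → 8/25
merge 9/50 + 21/100 → 39/100
merge 29/100 + 8/25 → 61/100
merge 39/100 + 61/100 → 1
L = 11/100 + 21/100 + 29/100 + 8/25 + 39/100 + 61/100 + 1 = 293/100 = 2.93 bits/symbol.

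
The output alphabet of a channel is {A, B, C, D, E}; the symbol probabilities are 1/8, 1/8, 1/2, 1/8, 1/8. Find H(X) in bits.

2 bits

Each probability is a power of 1/2, so log₂(1/p) is an integer.
H = Σ p·log₂(1/p) = 1/8·3 + 1/8·3 + 1/2·1 + 1/8·3 + 1/8·3 = 2 bits.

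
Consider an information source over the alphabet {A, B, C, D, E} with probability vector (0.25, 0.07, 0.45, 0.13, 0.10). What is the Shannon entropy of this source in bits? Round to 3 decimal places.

H = −Σ pᵢ log₂ pᵢ.
−0.25·log₂(0.25) = 0.5000
−0.07·log₂(0.07) = 0.2686
−0.45·log₂(0.45) = 0.5184
−0.13·log₂(0.13) = 0.3826
−0.10·log₂(0.10) = 0.3322
Sum ≈ 2.0018 → 2.002 bits.

2.002 bits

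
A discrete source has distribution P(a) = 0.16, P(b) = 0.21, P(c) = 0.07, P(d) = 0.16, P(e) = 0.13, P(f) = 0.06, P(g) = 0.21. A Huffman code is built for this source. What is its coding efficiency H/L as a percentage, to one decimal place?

Entropy H = −Σ p log₂ p ≈ 2.6864 bits.
Huffman merges: 3/50+7/100→13/100; 13/100+13/100→13/50; 4/25+4/25→8/25; 21/100+21/100→21/50; 13/50+8/25→29/50; 21/50+29/50→1. L = 271/100 ≈ 2.7100.
Efficiency = H/L = 2.6864/2.7100 = 99.1%.

99.1%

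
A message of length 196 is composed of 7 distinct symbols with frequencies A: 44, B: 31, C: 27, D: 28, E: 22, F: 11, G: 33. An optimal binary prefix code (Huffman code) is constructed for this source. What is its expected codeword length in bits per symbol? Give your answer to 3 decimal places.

Probabilities are the counts divided by 196.
Repeatedly combine the two least-probable nodes; the expected code length is the sum of the merged weights.
merge 11/196 + 11/98 → 33/196
merge 27/196 + 1/7 → 55/196
merge 31/196 + 33/196 → 16/49
merge 33/196 + 11/49 → 11/28
merge 55/196 + 16/49 → 17/28
merge 11/28 + 17/28 → 1
L = 33/196 + 55/196 + 16/49 + 11/28 + 17/28 + 1 = 136/49 ≈ 2.776 bits/symbol.

2.776 bits/symbol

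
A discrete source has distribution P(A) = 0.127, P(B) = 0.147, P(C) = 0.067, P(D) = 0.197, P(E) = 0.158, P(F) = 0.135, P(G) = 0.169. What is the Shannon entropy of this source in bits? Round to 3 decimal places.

2.752 bits

H = −Σ pᵢ log₂ pᵢ.
−0.127·log₂(0.127) = 0.3781
−0.147·log₂(0.147) = 0.4066
−0.067·log₂(0.067) = 0.2613
−0.197·log₂(0.197) = 0.4617
−0.158·log₂(0.158) = 0.4206
−0.135·log₂(0.135) = 0.3900
−0.169·log₂(0.169) = 0.4335
Sum ≈ 2.7518 → 2.752 bits.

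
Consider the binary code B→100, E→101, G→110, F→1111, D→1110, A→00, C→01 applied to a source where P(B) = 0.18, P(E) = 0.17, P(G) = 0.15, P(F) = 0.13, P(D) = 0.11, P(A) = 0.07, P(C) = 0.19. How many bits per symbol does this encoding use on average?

2.98 bits/symbol

L̄ = Σ pᵢ·ℓᵢ = 0.18·3 + 0.17·3 + 0.15·3 + 0.13·4 + 0.11·4 + 0.07·2 + 0.19·2 = 2.98 bits/symbol.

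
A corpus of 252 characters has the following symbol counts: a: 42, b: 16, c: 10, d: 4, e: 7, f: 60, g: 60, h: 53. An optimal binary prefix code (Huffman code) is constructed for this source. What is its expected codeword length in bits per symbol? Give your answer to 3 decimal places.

Probabilities are the counts divided by 252.
Repeatedly combine the two least-probable nodes; the expected code length is the sum of the merged weights.
merge 1/63 + 1/36 → 11/252
merge 5/126 + 11/252 → 1/12
merge 4/63 + 1/12 → 37/252
merge 37/252 + 1/6 → 79/252
merge 53/252 + 5/21 → 113/252
merge 5/21 + 79/252 → 139/252
merge 113/252 + 139/252 → 1
L = 11/252 + 1/12 + 37/252 + 79/252 + 113/252 + 139/252 + 1 = 163/63 ≈ 2.587 bits/symbol.

2.587 bits/symbol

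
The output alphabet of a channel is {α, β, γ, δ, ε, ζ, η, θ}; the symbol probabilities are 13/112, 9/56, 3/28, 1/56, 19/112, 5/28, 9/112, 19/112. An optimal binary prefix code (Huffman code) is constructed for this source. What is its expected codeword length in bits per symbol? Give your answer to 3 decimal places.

Repeatedly combine the two least-probable nodes; the expected code length is the sum of the merged weights.
merge 1/56 + 9/112 → 11/112
merge 11/112 + 3/28 → 23/112
merge 13/112 + 9/56 → 31/112
merge 19/112 + 19/112 → 19/56
merge 5/28 + 23/112 → 43/112
merge 31/112 + 19/56 → 69/112
merge 43/112 + 69/112 → 1
L = 11/112 + 23/112 + 31/112 + 19/56 + 43/112 + 69/112 + 1 = 327/112 ≈ 2.920 bits/symbol.

2.920 bits/symbol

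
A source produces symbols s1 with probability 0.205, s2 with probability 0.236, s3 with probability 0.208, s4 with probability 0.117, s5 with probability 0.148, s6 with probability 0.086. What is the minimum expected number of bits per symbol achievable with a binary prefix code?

2.554 bits/symbol

Repeatedly combine the two least-probable nodes; the expected code length is the sum of the merged weights.
merge 43/500 + 117/1000 → 203/1000
merge 37/250 + 203/1000 → 351/1000
merge 41/200 + 26/125 → 413/1000
merge 59/250 + 351/1000 → 587/1000
merge 413/1000 + 587/1000 → 1
L = 203/1000 + 351/1000 + 413/1000 + 587/1000 + 1 = 1277/500 = 2.554 bits/symbol.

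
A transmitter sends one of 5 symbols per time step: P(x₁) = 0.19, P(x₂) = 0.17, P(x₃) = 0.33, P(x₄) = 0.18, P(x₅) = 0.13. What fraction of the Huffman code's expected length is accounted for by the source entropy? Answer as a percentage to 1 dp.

97.6%

Entropy H = −Σ p log₂ p ≈ 2.2456 bits.
Huffman merges: 13/100+17/100→3/10; 9/50+19/100→37/100; 3/10+33/100→63/100; 37/100+63/100→1. L = 23/10 ≈ 2.3000.
Efficiency = H/L = 2.2456/2.3000 = 97.6%.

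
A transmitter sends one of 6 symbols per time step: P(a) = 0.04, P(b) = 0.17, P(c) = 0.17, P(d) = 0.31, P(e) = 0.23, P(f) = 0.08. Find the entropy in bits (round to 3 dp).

H = −Σ pᵢ log₂ pᵢ.
−0.04·log₂(0.04) = 0.1858
−0.17·log₂(0.17) = 0.4346
−0.17·log₂(0.17) = 0.4346
−0.31·log₂(0.31) = 0.5238
−0.23·log₂(0.23) = 0.4877
−0.08·log₂(0.08) = 0.2915
Sum ≈ 2.3579 → 2.358 bits.

2.358 bits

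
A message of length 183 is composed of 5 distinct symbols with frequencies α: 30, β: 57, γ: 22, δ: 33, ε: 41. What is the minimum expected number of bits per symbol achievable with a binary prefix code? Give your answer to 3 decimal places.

2.284 bits/symbol

Probabilities are the counts divided by 183.
Repeatedly combine the two least-probable nodes; the expected code length is the sum of the merged weights.
merge 22/183 + 10/61 → 52/183
merge 11/61 + 41/183 → 74/183
merge 52/183 + 19/61 → 109/183
merge 74/183 + 109/183 → 1
L = 52/183 + 74/183 + 109/183 + 1 = 418/183 ≈ 2.284 bits/symbol.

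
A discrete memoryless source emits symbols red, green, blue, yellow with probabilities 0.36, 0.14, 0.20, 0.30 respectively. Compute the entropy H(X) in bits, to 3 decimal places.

H = −Σ pᵢ log₂ pᵢ.
−0.36·log₂(0.36) = 0.5306
−0.14·log₂(0.14) = 0.3971
−0.20·log₂(0.20) = 0.4644
−0.30·log₂(0.30) = 0.5211
Sum ≈ 1.9132 → 1.913 bits.

1.913 bits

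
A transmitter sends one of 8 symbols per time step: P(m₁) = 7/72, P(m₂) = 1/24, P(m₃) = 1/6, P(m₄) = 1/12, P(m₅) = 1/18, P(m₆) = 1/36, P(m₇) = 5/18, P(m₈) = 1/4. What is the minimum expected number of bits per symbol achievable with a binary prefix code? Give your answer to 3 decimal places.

Repeatedly combine the two least-probable nodes; the expected code length is the sum of the merged weights.
merge 1/36 + 1/24 → 5/72
merge 1/18 + 5/72 → 1/8
merge 1/12 + 7/72 → 13/72
merge 1/8 + 1/6 → 7/24
merge 13/72 + 1/4 → 31/72
merge 5/18 + 7/24 → 41/72
merge 31/72 + 41/72 → 1
L = 5/72 + 1/8 + 13/72 + 7/24 + 31/72 + 41/72 + 1 = 8/3 ≈ 2.667 bits/symbol.

2.667 bits/symbol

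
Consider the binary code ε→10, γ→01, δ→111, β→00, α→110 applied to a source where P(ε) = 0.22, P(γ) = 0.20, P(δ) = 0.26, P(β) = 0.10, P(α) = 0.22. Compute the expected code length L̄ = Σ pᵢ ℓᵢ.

2.48 bits/symbol

L̄ = Σ pᵢ·ℓᵢ = 0.22·2 + 0.20·2 + 0.26·3 + 0.10·2 + 0.22·3 = 2.48 bits/symbol.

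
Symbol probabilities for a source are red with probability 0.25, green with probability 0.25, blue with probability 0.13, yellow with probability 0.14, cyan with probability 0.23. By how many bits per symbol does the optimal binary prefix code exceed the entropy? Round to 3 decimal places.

Entropy H = −Σ p log₂ p ≈ 2.2674 bits.
Huffman merges: 13/100+7/50→27/100; 23/100+1/4→12/25; 1/4+27/100→13/25; 12/25+13/25→1. L = 227/100 ≈ 2.2700.
L − H = 2.2700 − 2.2674 = 0.003 bits.

0.003 bits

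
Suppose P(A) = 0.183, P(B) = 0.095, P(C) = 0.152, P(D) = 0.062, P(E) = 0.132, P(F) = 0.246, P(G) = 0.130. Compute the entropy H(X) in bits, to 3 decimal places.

H = −Σ pᵢ log₂ pᵢ.
−0.183·log₂(0.183) = 0.4484
−0.095·log₂(0.095) = 0.3226
−0.152·log₂(0.152) = 0.4131
−0.062·log₂(0.062) = 0.2487
−0.132·log₂(0.132) = 0.3856
−0.246·log₂(0.246) = 0.4977
−0.130·log₂(0.130) = 0.3826
Sum ≈ 2.6988 → 2.699 bits.

2.699 bits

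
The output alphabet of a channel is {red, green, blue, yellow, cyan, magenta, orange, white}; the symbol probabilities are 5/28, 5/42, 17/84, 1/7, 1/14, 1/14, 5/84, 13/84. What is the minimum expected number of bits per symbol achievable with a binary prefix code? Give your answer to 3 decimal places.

2.929 bits/symbol

Repeatedly combine the two least-probable nodes; the expected code length is the sum of the merged weights.
merge 5/84 + 1/14 → 11/84
merge 1/14 + 5/42 → 4/21
merge 11/84 + 1/7 → 23/84
merge 13/84 + 5/28 → 1/3
merge 4/21 + 17/84 → 11/28
merge 23/84 + 1/3 → 17/28
merge 11/28 + 17/28 → 1
L = 11/84 + 4/21 + 23/84 + 1/3 + 11/28 + 17/28 + 1 = 41/14 ≈ 2.929 bits/symbol.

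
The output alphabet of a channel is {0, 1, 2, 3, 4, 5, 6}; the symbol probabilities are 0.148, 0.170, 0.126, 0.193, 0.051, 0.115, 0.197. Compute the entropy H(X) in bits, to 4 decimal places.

2.7166 bits

H = −Σ pᵢ log₂ pᵢ.
−0.148·log₂(0.148) = 0.4079
−0.170·log₂(0.170) = 0.4346
−0.126·log₂(0.126) = 0.3766
−0.193·log₂(0.193) = 0.4581
−0.051·log₂(0.051) = 0.2190
−0.115·log₂(0.115) = 0.3588
−0.197·log₂(0.197) = 0.4617
Sum ≈ 2.7166 → 2.7166 bits.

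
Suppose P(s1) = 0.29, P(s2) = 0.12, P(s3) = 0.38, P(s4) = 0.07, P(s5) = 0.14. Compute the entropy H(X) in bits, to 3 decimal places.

H = −Σ pᵢ log₂ pᵢ.
−0.29·log₂(0.29) = 0.5179
−0.12·log₂(0.12) = 0.3671
−0.38·log₂(0.38) = 0.5305
−0.07·log₂(0.07) = 0.2686
−0.14·log₂(0.14) = 0.3971
Sum ≈ 2.0811 → 2.081 bits.

2.081 bits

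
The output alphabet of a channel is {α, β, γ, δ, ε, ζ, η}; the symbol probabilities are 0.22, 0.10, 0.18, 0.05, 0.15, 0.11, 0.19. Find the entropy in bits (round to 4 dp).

2.6902 bits

H = −Σ pᵢ log₂ pᵢ.
−0.22·log₂(0.22) = 0.4806
−0.10·log₂(0.10) = 0.3322
−0.18·log₂(0.18) = 0.4453
−0.05·log₂(0.05) = 0.2161
−0.15·log₂(0.15) = 0.4105
−0.11·log₂(0.11) = 0.3503
−0.19·log₂(0.19) = 0.4552
Sum ≈ 2.6902 → 2.6902 bits.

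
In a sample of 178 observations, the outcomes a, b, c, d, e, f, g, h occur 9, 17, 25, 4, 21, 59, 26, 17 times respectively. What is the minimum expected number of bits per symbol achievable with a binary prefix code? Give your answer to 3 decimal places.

Probabilities are the counts divided by 178.
Repeatedly combine the two least-probable nodes; the expected code length is the sum of the merged weights.
merge 2/89 + 9/178 → 13/178
merge 13/178 + 17/178 → 15/89
merge 17/178 + 21/178 → 19/89
merge 25/178 + 13/89 → 51/178
merge 15/89 + 19/89 → 34/89
merge 51/178 + 59/178 → 55/89
merge 34/89 + 55/89 → 1
L = 13/178 + 15/89 + 19/89 + 51/178 + 34/89 + 55/89 + 1 = 244/89 ≈ 2.742 bits/symbol.

2.742 bits/symbol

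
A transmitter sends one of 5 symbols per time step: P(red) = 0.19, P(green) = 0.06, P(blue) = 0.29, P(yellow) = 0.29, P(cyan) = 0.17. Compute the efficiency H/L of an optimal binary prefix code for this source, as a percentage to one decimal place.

Entropy H = −Σ p log₂ p ≈ 2.1692 bits.
Huffman merges: 3/50+17/100→23/100; 19/100+23/100→21/50; 29/100+29/100→29/50; 21/50+29/50→1. L = 223/100 ≈ 2.2300.
Efficiency = H/L = 2.1692/2.2300 = 97.3%.

97.3%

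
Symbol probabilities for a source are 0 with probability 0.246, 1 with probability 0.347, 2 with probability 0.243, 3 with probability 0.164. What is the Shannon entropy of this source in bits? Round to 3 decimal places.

H = −Σ pᵢ log₂ pᵢ.
−0.246·log₂(0.246) = 0.4977
−0.347·log₂(0.347) = 0.5299
−0.243·log₂(0.243) = 0.4960
−0.164·log₂(0.164) = 0.4278
Sum ≈ 1.9513 → 1.951 bits.

1.951 bits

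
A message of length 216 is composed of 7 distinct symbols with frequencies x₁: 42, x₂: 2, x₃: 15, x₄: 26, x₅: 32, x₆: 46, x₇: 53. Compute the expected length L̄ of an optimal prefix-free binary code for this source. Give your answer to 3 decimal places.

Probabilities are the counts divided by 216.
Repeatedly combine the two least-probable nodes; the expected code length is the sum of the merged weights.
merge 1/108 + 5/72 → 17/216
merge 17/216 + 13/108 → 43/216
merge 4/27 + 7/36 → 37/108
merge 43/216 + 23/108 → 89/216
merge 53/216 + 37/108 → 127/216
merge 89/216 + 127/216 → 1
L = 17/216 + 43/216 + 37/108 + 89/216 + 127/216 + 1 = 283/108 ≈ 2.620 bits/symbol.

2.620 bits/symbol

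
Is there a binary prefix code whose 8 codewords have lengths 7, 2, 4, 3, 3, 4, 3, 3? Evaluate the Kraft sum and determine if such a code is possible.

With common denominator 2^7 = 128: Σ 2^(−ℓᵢ) = 1/128 + 32/128 + 8/128 + 16/128 + 16/128 + 8/128 + 16/128 + 16/128 = 113/128 = 0.8828125.
Kraft's inequality requires Σ ≤ 1; here Σ = 0.8828125 ≤ 1, so such a prefix code exists.

0.8828125; yes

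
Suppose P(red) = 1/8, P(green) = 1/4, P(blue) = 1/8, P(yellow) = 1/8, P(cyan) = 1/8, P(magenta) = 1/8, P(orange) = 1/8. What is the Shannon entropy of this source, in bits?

Each probability is a power of 1/2, so log₂(1/p) is an integer.
H = Σ p·log₂(1/p) = 1/8·3 + 1/4·2 + 1/8·3 + 1/8·3 + 1/8·3 + 1/8·3 + 1/8·3 = 2.75 bits.

2.75 bits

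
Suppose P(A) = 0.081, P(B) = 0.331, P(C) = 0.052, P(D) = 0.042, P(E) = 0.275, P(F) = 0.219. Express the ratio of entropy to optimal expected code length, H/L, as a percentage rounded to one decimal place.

Entropy H = −Σ p log₂ p ≈ 2.2276 bits.
Huffman merges: 21/500+13/250→47/500; 81/1000+47/500→7/40; 7/40+219/1000→197/500; 11/40+331/1000→303/500; 197/500+303/500→1. L = 2269/1000 ≈ 2.2690.
Efficiency = H/L = 2.2276/2.2690 = 98.2%.

98.2%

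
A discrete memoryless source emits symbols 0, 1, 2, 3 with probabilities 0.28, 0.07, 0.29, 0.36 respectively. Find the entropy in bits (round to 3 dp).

H = −Σ pᵢ log₂ pᵢ.
−0.28·log₂(0.28) = 0.5142
−0.07·log₂(0.07) = 0.2686
−0.29·log₂(0.29) = 0.5179
−0.36·log₂(0.36) = 0.5306
Sum ≈ 1.8313 → 1.831 bits.

1.831 bits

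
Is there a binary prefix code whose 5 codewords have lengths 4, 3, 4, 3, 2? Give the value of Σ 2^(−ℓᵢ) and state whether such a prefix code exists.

With common denominator 2^4 = 16: Σ 2^(−ℓᵢ) = 1/16 + 2/16 + 1/16 + 2/16 + 4/16 = 10/16 = 0.625.
Kraft's inequality requires Σ ≤ 1; here Σ = 0.625 ≤ 1, so such a prefix code exists.

0.625; yes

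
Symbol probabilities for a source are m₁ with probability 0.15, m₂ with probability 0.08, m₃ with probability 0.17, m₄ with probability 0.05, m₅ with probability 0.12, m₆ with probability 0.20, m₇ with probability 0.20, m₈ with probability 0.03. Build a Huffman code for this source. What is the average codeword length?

2.84 bits/symbol

Repeatedly combine the two least-probable nodes; the expected code length is the sum of the merged weights.
merge 3/100 + 1/20 → 2/25
merge 2/25 + 2/25 → 4/25
merge 3/25 + 3/20 → 27/100
merge 4/25 + 17/100 → 33/100
merge 1/5 + 1/5 → 2/5
merge 27/100 + 33/100 → 3/5
merge 2/5 + 3/5 → 1
L = 2/25 + 4/25 + 27/100 + 33/100 + 2/5 + 3/5 + 1 = 71/25 = 2.84 bits/symbol.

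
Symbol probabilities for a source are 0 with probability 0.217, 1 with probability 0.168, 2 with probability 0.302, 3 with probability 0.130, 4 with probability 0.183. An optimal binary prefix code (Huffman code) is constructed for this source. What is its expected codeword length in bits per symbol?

2.298 bits/symbol

Repeatedly combine the two least-probable nodes; the expected code length is the sum of the merged weights.
merge 13/100 + 21/125 → 149/500
merge 183/1000 + 217/1000 → 2/5
merge 149/500 + 151/500 → 3/5
merge 2/5 + 3/5 → 1
L = 149/500 + 2/5 + 3/5 + 1 = 1149/500 = 2.298 bits/symbol.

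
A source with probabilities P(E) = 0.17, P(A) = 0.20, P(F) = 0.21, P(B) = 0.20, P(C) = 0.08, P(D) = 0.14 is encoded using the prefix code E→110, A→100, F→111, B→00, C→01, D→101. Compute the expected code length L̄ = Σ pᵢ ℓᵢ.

2.72 bits/symbol

L̄ = Σ pᵢ·ℓᵢ = 0.17·3 + 0.20·3 + 0.21·3 + 0.20·2 + 0.08·2 + 0.14·3 = 2.72 bits/symbol.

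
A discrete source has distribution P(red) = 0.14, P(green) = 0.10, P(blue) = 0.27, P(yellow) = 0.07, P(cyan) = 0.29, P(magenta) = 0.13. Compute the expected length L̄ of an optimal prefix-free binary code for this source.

2.44 bits/symbol

Repeatedly combine the two least-probable nodes; the expected code length is the sum of the merged weights.
merge 7/100 + 1/10 → 17/100
merge 13/100 + 7/50 → 27/100
merge 17/100 + 27/100 → 11/25
merge 27/100 + 29/100 → 14/25
merge 11/25 + 14/25 → 1
L = 17/100 + 27/100 + 11/25 + 14/25 + 1 = 61/25 = 2.44 bits/symbol.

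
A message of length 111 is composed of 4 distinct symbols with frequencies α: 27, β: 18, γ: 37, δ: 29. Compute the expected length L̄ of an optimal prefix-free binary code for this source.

2 bits/symbol

Probabilities are the counts divided by 111.
Repeatedly combine the two least-probable nodes; the expected code length is the sum of the merged weights.
merge 6/37 + 9/37 → 15/37
merge 29/111 + 1/3 → 22/37
merge 15/37 + 22/37 → 1
L = 15/37 + 22/37 + 1 = 2 bits/symbol.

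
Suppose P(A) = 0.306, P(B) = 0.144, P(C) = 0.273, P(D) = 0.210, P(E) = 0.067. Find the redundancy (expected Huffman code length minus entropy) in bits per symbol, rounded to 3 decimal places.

0.040 bits

Entropy H = −Σ p log₂ p ≈ 2.1708 bits.
Huffman merges: 67/1000+18/125→211/1000; 21/100+211/1000→421/1000; 273/1000+153/500→579/1000; 421/1000+579/1000→1. L = 2211/1000 ≈ 2.2110.
L − H = 2.2110 − 2.1708 = 0.040 bits.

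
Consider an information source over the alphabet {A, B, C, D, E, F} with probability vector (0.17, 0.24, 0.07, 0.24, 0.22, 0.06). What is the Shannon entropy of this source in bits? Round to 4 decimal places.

2.4155 bits

H = −Σ pᵢ log₂ pᵢ.
−0.17·log₂(0.17) = 0.4346
−0.24·log₂(0.24) = 0.4941
−0.07·log₂(0.07) = 0.2686
−0.24·log₂(0.24) = 0.4941
−0.22·log₂(0.22) = 0.4806
−0.06·log₂(0.06) = 0.2435
Sum ≈ 2.4155 → 2.4155 bits.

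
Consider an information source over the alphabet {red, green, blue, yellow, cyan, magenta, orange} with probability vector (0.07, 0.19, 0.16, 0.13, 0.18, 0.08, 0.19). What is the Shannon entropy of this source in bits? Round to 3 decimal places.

H = −Σ pᵢ log₂ pᵢ.
−0.07·log₂(0.07) = 0.2686
−0.19·log₂(0.19) = 0.4552
−0.16·log₂(0.16) = 0.4230
−0.13·log₂(0.13) = 0.3826
−0.18·log₂(0.18) = 0.4453
−0.08·log₂(0.08) = 0.2915
−0.19·log₂(0.19) = 0.4552
Sum ≈ 2.7215 → 2.721 bits.

2.721 bits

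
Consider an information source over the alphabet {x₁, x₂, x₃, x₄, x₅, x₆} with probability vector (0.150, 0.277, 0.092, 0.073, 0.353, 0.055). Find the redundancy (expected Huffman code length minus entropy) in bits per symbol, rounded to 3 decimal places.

Entropy H = −Σ p log₂ p ≈ 2.2763 bits.
Huffman merges: 11/200+73/1000→16/125; 23/250+16/125→11/50; 3/20+11/50→37/100; 277/1000+353/1000→63/100; 37/100+63/100→1. L = 587/250 ≈ 2.3480.
L − H = 2.3480 − 2.2763 = 0.072 bits.

0.072 bits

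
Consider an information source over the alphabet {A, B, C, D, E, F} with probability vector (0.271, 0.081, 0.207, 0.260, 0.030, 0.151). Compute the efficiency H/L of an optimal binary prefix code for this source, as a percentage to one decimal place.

98.8%

Entropy H = −Σ p log₂ p ≈ 2.3434 bits.
Huffman merges: 3/100+81/1000→111/1000; 111/1000+151/1000→131/500; 207/1000+13/50→467/1000; 131/500+271/1000→533/1000; 467/1000+533/1000→1. L = 2373/1000 ≈ 2.3730.
Efficiency = H/L = 2.3434/2.3730 = 98.8%.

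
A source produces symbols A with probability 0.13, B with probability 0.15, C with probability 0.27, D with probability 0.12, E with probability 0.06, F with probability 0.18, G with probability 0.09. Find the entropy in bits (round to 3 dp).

H = −Σ pᵢ log₂ pᵢ.
−0.13·log₂(0.13) = 0.3826
−0.15·log₂(0.15) = 0.4105
−0.27·log₂(0.27) = 0.5100
−0.12·log₂(0.12) = 0.3671
−0.06·log₂(0.06) = 0.2435
−0.18·log₂(0.18) = 0.4453
−0.09·log₂(0.09) = 0.3127
Sum ≈ 2.6718 → 2.672 bits.

2.672 bits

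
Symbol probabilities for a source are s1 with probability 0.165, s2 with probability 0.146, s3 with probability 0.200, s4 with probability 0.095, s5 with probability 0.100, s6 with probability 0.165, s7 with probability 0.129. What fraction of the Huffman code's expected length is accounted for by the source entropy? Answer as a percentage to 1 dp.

Entropy H = −Σ p log₂ p ≈ 2.7634 bits.
Huffman merges: 19/200+1/10→39/200; 129/1000+73/500→11/40; 33/200+33/200→33/100; 39/200+1/5→79/200; 11/40+33/100→121/200; 79/200+121/200→1. L = 14/5 ≈ 2.8000.
Efficiency = H/L = 2.7634/2.8000 = 98.7%.

98.7%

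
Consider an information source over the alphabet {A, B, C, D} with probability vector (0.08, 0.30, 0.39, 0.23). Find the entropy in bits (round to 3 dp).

H = −Σ pᵢ log₂ pᵢ.
−0.08·log₂(0.08) = 0.2915
−0.30·log₂(0.30) = 0.5211
−0.39·log₂(0.39) = 0.5298
−0.23·log₂(0.23) = 0.4877
Sum ≈ 1.8301 → 1.830 bits.

1.830 bits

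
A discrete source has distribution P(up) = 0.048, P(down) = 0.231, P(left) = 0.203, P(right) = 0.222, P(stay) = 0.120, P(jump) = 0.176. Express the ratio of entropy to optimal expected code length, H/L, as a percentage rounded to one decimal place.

Entropy H = −Σ p log₂ p ≈ 2.4558 bits.
Huffman merges: 6/125+3/25→21/125; 21/125+22/125→43/125; 203/1000+111/500→17/40; 231/1000+43/125→23/40; 17/40+23/40→1. L = 314/125 ≈ 2.5120.
Efficiency = H/L = 2.4558/2.5120 = 97.8%.

97.8%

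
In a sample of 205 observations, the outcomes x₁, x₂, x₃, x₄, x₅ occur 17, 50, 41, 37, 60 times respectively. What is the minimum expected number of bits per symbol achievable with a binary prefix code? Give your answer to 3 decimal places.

Probabilities are the counts divided by 205.
Repeatedly combine the two least-probable nodes; the expected code length is the sum of the merged weights.
merge 17/205 + 37/205 → 54/205
merge 1/5 + 10/41 → 91/205
merge 54/205 + 12/41 → 114/205
merge 91/205 + 114/205 → 1
L = 54/205 + 91/205 + 114/205 + 1 = 464/205 ≈ 2.263 bits/symbol.

2.263 bits/symbol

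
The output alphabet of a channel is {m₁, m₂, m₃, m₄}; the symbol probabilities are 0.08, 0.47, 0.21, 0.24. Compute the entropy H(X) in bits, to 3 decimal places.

1.770 bits

H = −Σ pᵢ log₂ pᵢ.
−0.08·log₂(0.08) = 0.2915
−0.47·log₂(0.47) = 0.5120
−0.21·log₂(0.21) = 0.4728
−0.24·log₂(0.24) = 0.4941
Sum ≈ 1.7704 → 1.770 bits.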